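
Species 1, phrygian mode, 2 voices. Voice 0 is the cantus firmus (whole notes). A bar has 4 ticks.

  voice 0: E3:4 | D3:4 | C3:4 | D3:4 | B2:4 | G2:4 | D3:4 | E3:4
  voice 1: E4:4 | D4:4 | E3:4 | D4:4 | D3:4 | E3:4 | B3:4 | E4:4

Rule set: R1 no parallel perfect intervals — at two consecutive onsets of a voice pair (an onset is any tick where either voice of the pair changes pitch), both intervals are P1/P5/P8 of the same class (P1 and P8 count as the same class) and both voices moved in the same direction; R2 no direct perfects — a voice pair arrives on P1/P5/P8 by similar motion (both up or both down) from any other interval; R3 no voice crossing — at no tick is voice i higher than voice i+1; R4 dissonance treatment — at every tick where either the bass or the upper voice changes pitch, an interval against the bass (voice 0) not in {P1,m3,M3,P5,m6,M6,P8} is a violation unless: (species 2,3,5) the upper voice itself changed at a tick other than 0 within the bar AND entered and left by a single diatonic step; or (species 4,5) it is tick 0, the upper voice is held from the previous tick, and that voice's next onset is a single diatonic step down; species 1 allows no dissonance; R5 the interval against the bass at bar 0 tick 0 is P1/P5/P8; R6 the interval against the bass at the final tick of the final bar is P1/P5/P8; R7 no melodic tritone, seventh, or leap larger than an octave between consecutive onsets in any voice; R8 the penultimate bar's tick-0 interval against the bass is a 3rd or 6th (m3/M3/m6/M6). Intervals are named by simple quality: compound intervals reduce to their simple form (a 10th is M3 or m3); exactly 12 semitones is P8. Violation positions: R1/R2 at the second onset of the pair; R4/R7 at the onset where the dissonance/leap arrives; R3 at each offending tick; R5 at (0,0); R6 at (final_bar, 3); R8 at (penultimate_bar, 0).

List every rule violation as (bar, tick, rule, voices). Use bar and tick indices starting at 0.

(1, 0, R1, (0, 1))
(2, 0, R7, (1,))
(3, 0, R2, (0, 1))
(3, 0, R7, (1,))
(7, 0, R2, (0, 1))

bar 0: v0=E3 v1=E4 downbeat P8
bar 1: v0=D3 v1=D4 downbeat P8
bar 2: v0=C3 v1=E3 downbeat M3
bar 3: v0=D3 v1=D4 downbeat P8
bar 4: v0=B2 v1=D3 downbeat m3
bar 5: v0=G2 v1=E3 downbeat M6
bar 6: v0=D3 v1=B3 downbeat M6
bar 7: v0=E3 v1=E4 downbeat P8
  -> R1 @ bar 1 tick 0 v(0, 1): E3/E4 P8 -> D3/D4 P8 similar
  -> R7 @ bar 2 tick 0 v(1,): D4->E3 leap 10st
  -> R2 @ bar 3 tick 0 v(0, 1): C3/E3 M3 -> D3/D4 P8 similar
  -> R7 @ bar 3 tick 0 v(1,): E3->D4 leap 10st
  -> R2 @ bar 7 tick 0 v(0, 1): D3/B3 M6 -> E3/E4 P8 similar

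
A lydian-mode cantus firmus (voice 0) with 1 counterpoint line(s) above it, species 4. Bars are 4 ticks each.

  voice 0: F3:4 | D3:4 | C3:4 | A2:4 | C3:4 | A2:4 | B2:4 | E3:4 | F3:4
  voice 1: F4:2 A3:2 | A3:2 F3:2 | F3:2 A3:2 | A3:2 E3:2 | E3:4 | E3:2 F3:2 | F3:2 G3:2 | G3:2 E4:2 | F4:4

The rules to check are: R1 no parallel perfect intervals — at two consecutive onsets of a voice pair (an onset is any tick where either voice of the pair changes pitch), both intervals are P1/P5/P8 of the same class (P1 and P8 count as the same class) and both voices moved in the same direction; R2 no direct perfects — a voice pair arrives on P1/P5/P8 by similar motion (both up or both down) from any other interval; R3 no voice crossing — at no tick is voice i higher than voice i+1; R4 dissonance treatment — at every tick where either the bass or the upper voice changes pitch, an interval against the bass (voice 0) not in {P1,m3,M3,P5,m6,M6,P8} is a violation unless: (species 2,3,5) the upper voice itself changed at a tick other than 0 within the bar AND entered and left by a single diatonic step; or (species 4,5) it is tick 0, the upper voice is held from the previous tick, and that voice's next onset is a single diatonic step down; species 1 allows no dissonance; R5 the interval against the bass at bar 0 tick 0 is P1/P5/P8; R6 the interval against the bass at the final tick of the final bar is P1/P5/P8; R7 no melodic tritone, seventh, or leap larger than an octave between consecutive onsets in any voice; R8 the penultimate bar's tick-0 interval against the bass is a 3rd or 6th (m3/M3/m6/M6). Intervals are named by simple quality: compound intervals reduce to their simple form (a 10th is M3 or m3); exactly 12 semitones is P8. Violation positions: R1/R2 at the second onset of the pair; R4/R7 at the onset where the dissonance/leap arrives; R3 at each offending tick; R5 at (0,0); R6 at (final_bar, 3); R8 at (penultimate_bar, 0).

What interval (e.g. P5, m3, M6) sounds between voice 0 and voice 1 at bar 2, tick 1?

P4

voice 0=C3 voice 1=F3 -> P4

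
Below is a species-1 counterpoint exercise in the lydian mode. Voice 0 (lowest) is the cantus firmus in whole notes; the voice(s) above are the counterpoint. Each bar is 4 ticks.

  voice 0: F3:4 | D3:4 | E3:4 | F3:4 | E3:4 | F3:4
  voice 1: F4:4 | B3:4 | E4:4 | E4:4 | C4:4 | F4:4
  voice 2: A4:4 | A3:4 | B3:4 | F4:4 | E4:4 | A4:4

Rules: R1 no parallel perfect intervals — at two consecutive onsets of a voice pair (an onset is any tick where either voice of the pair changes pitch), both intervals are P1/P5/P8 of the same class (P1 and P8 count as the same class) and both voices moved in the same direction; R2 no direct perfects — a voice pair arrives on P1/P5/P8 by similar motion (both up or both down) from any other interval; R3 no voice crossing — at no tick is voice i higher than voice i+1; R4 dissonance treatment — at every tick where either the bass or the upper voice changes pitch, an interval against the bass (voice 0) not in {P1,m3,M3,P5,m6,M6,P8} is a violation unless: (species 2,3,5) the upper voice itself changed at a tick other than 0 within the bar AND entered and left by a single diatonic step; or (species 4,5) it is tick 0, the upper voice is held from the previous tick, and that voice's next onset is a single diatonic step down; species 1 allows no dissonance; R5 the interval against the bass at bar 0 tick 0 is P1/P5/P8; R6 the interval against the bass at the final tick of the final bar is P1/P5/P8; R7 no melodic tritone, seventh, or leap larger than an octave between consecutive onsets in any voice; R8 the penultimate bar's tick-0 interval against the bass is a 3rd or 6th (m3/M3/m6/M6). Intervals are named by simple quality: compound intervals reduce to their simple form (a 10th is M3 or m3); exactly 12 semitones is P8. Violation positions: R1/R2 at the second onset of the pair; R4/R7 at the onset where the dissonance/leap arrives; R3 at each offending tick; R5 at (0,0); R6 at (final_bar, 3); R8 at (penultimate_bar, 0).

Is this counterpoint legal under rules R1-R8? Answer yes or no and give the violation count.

No (20 violations)

bar 0: v0=F3 v1=F4 v2=A4 (M3)
bar 1: v0=D3 v1=B3 v2=A3 (P5)
bar 2: v0=E3 v1=E4 v2=B3 (P5)
bar 3: v0=F3 v1=E4 v2=F4 (P8)
bar 4: v0=E3 v1=C4 v2=E4 (P8)
bar 5: v0=F3 v1=F4 v2=A4 (M3)
  R5 @ bar0.0: opens on M3
  R2 @ bar1.0: F3/A4 M3 -> D3/A3 P5 similar
  R3 @ bar1.0: B3 above A3
  R7 @ bar1.0: F4->B3 leap 6st
  R3 @ bar1.1: B3 above A3
  R3 @ bar1.2: B3 above A3
  R3 @ bar1.3: B3 above A3
  R1 @ bar2.0: D3/A3 P5 -> E3/B3 P5 similar
  R2 @ bar2.0: D3/B3 M6 -> E3/E4 P8 similar
  R3 @ bar2.0: E4 above B3
  R3 @ bar2.1: E4 above B3
  R3 @ bar2.2: E4 above B3
  R3 @ bar2.3: E4 above B3
  R2 @ bar3.0: E3/B3 P5 -> F3/F4 P8 similar
  R4 @ bar3.0: F3/E4 M7 untreated
  R7 @ bar3.0: B3->F4 leap 6st
  R1 @ bar4.0: F3/F4 P8 -> E3/E4 P8 similar
  R8 @ bar4.0: penult P8 not 3rd/6th
  R2 @ bar5.0: E3/C4 m6 -> F3/F4 P8 similar
  R6 @ bar5.3: closes on M3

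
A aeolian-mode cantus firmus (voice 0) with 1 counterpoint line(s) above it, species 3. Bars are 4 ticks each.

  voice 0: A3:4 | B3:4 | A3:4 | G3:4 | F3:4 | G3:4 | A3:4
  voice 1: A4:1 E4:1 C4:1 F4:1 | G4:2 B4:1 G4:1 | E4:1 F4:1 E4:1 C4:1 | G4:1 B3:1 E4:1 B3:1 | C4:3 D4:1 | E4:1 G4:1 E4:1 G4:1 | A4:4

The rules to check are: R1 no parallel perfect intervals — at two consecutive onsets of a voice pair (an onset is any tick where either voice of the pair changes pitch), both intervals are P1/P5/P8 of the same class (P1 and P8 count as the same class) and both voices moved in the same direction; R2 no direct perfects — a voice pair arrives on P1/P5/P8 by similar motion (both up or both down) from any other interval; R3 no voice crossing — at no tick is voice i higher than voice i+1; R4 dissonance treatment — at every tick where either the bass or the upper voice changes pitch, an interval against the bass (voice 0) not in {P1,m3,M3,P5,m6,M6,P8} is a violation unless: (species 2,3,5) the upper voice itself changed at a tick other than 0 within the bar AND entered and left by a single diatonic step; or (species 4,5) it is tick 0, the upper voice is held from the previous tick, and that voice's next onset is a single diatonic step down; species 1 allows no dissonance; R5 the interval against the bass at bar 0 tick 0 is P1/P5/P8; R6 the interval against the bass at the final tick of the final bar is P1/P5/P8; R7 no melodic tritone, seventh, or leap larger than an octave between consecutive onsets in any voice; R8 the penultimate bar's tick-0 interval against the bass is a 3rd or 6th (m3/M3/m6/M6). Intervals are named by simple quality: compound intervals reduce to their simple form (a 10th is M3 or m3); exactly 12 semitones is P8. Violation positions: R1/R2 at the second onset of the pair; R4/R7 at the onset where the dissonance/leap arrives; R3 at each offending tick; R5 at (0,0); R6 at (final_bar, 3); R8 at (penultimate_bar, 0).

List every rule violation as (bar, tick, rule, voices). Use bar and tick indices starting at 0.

bar 0: v0=A3 v1=A4 downbeat P8
bar 1: v0=B3 v1=G4 downbeat m6
bar 2: v0=A3 v1=E4 downbeat P5
bar 3: v0=G3 v1=G4 downbeat P8
bar 4: v0=F3 v1=C4 downbeat P5
bar 5: v0=G3 v1=E4 downbeat M6
bar 6: v0=A3 v1=A4 downbeat P8
  -> R2 @ bar 2 tick 0 v(0, 1): B3/G4 m6 -> A3/E4 P5 similar
  -> R1 @ bar 6 tick 0 v(0, 1): G3/G4 P8 -> A3/A4 P8 similar

(2, 0, R2, (0, 1))
(6, 0, R1, (0, 1))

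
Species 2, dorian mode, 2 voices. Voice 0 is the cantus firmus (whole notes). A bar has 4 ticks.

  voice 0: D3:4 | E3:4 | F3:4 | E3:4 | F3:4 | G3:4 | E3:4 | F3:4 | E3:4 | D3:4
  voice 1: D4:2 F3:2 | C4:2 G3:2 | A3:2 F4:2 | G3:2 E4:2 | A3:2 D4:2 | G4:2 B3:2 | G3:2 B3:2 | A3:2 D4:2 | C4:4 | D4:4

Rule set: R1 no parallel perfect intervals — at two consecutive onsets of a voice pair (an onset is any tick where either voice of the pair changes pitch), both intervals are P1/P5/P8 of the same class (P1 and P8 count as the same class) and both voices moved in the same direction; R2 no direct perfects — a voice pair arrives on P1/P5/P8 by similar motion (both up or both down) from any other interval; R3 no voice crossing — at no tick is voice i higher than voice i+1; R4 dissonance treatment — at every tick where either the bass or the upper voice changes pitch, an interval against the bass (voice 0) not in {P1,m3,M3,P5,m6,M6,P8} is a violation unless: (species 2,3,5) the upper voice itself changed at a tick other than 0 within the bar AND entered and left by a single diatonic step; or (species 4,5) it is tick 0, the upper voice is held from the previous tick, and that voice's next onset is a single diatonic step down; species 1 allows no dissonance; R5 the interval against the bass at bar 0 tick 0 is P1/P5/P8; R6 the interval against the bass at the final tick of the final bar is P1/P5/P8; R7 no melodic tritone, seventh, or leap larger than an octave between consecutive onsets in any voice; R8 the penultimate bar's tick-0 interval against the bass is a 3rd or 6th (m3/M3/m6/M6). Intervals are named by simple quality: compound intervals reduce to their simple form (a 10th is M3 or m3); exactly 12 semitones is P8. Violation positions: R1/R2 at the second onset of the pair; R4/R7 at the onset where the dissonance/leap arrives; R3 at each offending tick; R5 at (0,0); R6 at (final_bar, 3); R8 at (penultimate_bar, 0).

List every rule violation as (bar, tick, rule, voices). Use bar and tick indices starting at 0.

(3, 0, R7, (1,))
(5, 0, R2, (0, 1))

bar 0: v0=D3 v1=D4 downbeat P8
bar 1: v0=E3 v1=C4 downbeat m6
bar 2: v0=F3 v1=A3 downbeat M3
bar 3: v0=E3 v1=G3 downbeat m3
bar 4: v0=F3 v1=A3 downbeat M3
bar 5: v0=G3 v1=G4 downbeat P8
bar 6: v0=E3 v1=G3 downbeat m3
bar 7: v0=F3 v1=A3 downbeat M3
bar 8: v0=E3 v1=C4 downbeat m6
bar 9: v0=D3 v1=D4 downbeat P8
  -> R7 @ bar 3 tick 0 v(1,): F4->G3 leap 10st
  -> R2 @ bar 5 tick 0 v(0, 1): F3/D4 M6 -> G3/G4 P8 similar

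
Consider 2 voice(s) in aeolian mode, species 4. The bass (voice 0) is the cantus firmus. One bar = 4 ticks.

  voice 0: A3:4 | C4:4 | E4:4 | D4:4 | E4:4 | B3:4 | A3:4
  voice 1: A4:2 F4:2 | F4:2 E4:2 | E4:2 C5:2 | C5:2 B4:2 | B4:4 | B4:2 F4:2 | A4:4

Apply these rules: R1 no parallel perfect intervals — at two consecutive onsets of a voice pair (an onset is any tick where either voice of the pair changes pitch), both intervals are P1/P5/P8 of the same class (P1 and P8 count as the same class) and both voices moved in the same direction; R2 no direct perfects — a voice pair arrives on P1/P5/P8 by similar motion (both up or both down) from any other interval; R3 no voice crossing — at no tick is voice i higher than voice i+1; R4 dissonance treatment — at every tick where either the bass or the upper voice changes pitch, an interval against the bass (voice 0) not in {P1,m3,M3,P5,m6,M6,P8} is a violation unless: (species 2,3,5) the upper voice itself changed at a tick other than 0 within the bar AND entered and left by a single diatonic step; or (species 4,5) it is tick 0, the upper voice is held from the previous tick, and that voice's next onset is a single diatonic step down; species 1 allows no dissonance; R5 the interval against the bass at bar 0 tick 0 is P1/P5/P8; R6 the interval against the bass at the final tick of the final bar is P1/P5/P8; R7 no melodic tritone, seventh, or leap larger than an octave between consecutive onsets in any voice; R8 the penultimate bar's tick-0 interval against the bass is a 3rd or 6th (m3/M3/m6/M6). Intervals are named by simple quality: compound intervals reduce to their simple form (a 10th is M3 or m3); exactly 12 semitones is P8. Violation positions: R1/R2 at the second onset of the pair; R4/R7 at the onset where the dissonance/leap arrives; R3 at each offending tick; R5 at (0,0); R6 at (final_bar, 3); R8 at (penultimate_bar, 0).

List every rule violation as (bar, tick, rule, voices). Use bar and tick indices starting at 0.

bar 0: v0=A3 v1=A4 downbeat P8
bar 1: v0=C4 v1=F4 downbeat P4
bar 2: v0=E4 v1=E4 downbeat P1
bar 3: v0=D4 v1=C5 downbeat m7
bar 4: v0=E4 v1=B4 downbeat P5
bar 5: v0=B3 v1=B4 downbeat P8
bar 6: v0=A3 v1=A4 downbeat P8
  -> R8 @ bar 5 tick 0 v(0, 1): penult P8 not 3rd/6th
  -> R4 @ bar 5 tick 2 v(0, 1): B3/F4 TT untreated
  -> R7 @ bar 5 tick 2 v(1,): B4->F4 leap 6st

(5, 0, R8, (0, 1))
(5, 2, R4, (0, 1))
(5, 2, R7, (1,))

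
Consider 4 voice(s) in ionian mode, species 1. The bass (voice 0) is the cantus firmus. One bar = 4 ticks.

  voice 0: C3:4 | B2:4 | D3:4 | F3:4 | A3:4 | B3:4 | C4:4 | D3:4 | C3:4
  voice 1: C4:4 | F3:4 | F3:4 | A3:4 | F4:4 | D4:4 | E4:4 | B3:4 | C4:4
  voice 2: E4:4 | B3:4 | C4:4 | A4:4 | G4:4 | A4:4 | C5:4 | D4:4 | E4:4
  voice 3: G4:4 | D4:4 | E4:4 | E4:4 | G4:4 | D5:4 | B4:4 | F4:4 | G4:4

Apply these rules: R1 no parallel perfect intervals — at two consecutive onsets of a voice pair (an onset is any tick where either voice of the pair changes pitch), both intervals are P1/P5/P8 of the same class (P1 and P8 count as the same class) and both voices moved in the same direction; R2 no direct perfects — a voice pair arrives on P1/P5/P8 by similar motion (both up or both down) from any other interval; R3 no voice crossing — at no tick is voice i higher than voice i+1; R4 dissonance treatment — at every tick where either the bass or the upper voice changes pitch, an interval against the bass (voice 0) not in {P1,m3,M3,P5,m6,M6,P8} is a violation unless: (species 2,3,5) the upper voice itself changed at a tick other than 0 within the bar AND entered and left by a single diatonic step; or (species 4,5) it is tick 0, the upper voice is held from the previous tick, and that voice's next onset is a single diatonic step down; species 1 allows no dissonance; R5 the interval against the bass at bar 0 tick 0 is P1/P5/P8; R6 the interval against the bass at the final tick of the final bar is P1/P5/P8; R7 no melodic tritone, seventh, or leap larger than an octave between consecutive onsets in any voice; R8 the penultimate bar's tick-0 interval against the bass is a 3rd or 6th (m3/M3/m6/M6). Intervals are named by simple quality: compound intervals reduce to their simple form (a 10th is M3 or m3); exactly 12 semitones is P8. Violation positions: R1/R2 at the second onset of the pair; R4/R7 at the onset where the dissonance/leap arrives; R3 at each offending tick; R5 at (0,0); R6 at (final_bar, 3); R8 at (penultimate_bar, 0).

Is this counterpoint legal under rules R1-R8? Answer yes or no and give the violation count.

bar 0: v0=C3 v1=C4 v2=E4 v3=G4 (P5)
bar 1: v0=B2 v1=F3 v2=B3 v3=D4 (m3)
bar 2: v0=D3 v1=F3 v2=C4 v3=E4 (M2)
bar 3: v0=F3 v1=A3 v2=A4 v3=E4 (M7)
bar 4: v0=A3 v1=F4 v2=G4 v3=G4 (m7)
bar 5: v0=B3 v1=D4 v2=A4 v3=D5 (m3)
bar 6: v0=C4 v1=E4 v2=C5 v3=B4 (M7)
bar 7: v0=D3 v1=B3 v2=D4 v3=F4 (m3)
bar 8: v0=C3 v1=C4 v2=E4 v3=G4 (P5)
  R5 @ bar0.0: opens on M3
  R2 @ bar1.0: C3/E4 M3 -> B2/B3 P8 similar
  R4 @ bar1.0: B2/F3 TT untreated
  R4 @ bar2.0: D3/C4 m7 untreated
  R4 @ bar2.0: D3/E4 M2 untreated
  R2 @ bar3.0: F3/C4 P5 -> A3/A4 P8 similar
  R3 @ bar3.0: A4 above E4
  R4 @ bar3.0: F3/E4 M7 untreated
  R3 @ bar3.1: A4 above E4
  R3 @ bar3.2: A4 above E4
  R3 @ bar3.3: A4 above E4
  R4 @ bar4.0: A3/G4 m7 untreated
  R4 @ bar4.0: A3/G4 m7 untreated
  R4 @ bar5.0: B3/A4 m7 untreated
  R2 @ bar6.0: B3/A4 m7 -> C4/C5 P8 similar
  R3 @ bar6.0: C5 above B4
  R4 @ bar6.0: C4/B4 M7 untreated
  R3 @ bar6.1: C5 above B4
  R3 @ bar6.2: C5 above B4
  R3 @ bar6.3: C5 above B4
  R1 @ bar7.0: C4/C5 P8 -> D3/D4 P8 similar
  R7 @ bar7.0: C4->D3 leap 10st
  R7 @ bar7.0: C5->D4 leap 10st
  R7 @ bar7.0: B4->F4 leap 6st
  R8 @ bar7.0: penult P8 not 3rd/6th
  R2 @ bar8.0: B3/F4 TT -> C4/G4 P5 similar
  R6 @ bar8.3: closes on M3

No (27 violations)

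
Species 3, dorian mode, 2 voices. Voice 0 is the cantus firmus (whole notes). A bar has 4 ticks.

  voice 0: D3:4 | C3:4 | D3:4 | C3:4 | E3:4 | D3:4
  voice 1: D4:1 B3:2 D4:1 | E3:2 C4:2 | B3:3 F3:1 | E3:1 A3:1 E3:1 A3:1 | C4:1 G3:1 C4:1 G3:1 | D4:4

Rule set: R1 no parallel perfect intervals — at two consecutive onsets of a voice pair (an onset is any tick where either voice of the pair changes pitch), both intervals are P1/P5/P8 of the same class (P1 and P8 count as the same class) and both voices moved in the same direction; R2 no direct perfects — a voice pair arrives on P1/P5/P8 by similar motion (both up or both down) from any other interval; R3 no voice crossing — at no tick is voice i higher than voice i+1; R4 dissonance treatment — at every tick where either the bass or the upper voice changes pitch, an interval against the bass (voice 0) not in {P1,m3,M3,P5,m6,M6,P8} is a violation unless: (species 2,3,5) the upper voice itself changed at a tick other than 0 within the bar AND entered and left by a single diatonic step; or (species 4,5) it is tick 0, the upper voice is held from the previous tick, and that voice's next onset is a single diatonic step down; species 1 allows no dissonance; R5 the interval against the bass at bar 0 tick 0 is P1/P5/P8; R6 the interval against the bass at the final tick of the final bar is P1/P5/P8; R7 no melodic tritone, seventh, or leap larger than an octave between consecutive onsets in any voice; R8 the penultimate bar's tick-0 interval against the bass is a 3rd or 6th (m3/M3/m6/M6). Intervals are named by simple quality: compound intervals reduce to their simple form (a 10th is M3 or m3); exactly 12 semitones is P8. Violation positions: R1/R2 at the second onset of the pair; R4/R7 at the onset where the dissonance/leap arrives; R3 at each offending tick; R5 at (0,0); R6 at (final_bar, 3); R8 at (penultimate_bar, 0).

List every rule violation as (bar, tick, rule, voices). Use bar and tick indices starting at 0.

bar 0: v0=D3 v1=D4 downbeat P8
bar 1: v0=C3 v1=E3 downbeat M3
bar 2: v0=D3 v1=B3 downbeat M6
bar 3: v0=C3 v1=E3 downbeat M3
bar 4: v0=E3 v1=C4 downbeat m6
bar 5: v0=D3 v1=D4 downbeat P8
  -> R7 @ bar 1 tick 0 v(1,): D4->E3 leap 10st
  -> R7 @ bar 2 tick 3 v(1,): B3->F3 leap 6st

(1, 0, R7, (1,))
(2, 3, R7, (1,))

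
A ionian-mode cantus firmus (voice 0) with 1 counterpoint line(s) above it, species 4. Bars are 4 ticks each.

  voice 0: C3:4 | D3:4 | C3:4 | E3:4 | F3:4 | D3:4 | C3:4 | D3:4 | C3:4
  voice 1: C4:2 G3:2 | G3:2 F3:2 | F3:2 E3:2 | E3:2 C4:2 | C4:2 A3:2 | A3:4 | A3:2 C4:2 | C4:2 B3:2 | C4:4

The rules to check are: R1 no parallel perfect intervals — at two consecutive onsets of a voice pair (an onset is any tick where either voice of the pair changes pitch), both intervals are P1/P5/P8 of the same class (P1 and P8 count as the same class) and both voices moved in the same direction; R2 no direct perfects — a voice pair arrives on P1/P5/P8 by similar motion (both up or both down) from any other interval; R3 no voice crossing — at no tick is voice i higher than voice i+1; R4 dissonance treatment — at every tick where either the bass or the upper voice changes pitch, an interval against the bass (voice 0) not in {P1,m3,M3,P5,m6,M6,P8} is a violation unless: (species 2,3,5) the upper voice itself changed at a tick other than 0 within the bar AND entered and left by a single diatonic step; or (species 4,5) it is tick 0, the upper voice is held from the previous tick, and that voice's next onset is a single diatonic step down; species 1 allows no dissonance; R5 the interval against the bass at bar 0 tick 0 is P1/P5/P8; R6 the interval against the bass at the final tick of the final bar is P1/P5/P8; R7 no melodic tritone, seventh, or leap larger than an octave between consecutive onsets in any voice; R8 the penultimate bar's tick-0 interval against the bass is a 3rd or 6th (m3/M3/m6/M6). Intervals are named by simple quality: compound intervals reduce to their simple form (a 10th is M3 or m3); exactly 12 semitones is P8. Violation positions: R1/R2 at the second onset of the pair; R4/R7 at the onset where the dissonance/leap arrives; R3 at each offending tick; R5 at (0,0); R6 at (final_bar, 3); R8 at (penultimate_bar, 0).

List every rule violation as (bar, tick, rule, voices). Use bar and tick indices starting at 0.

(7, 0, R8, (0, 1))

bar 0: v0=C3 v1=C4 downbeat P8
bar 1: v0=D3 v1=G3 downbeat P4
bar 2: v0=C3 v1=F3 downbeat P4
bar 3: v0=E3 v1=E3 downbeat P1
bar 4: v0=F3 v1=C4 downbeat P5
bar 5: v0=D3 v1=A3 downbeat P5
bar 6: v0=C3 v1=A3 downbeat M6
bar 7: v0=D3 v1=C4 downbeat m7
bar 8: v0=C3 v1=C4 downbeat P8
  -> R8 @ bar 7 tick 0 v(0, 1): penult m7 not 3rd/6th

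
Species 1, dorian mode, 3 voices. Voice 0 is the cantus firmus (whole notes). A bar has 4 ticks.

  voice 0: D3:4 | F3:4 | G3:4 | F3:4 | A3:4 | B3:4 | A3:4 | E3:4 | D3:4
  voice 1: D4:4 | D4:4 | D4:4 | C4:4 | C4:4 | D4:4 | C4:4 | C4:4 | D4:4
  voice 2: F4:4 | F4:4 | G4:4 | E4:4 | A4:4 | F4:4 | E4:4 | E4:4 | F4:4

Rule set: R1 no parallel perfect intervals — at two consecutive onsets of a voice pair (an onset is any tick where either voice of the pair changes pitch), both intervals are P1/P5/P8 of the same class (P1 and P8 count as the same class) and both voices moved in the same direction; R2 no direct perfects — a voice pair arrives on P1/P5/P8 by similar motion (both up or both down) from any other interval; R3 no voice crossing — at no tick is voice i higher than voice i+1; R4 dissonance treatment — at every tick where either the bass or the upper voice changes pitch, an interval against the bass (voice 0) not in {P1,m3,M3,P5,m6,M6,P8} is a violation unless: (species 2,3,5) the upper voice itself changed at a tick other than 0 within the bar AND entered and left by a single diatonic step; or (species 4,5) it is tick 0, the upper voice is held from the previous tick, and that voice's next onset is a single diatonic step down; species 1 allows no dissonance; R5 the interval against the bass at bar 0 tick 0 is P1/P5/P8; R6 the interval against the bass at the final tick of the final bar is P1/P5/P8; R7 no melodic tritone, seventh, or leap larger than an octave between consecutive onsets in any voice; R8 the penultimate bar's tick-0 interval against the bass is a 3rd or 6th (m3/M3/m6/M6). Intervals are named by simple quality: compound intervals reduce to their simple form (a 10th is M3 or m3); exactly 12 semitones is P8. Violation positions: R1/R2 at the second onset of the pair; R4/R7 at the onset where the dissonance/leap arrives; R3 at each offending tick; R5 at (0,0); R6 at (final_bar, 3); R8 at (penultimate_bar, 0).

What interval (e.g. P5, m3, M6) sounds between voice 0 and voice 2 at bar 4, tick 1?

P8

voice 0=A3 voice 2=A4 -> P8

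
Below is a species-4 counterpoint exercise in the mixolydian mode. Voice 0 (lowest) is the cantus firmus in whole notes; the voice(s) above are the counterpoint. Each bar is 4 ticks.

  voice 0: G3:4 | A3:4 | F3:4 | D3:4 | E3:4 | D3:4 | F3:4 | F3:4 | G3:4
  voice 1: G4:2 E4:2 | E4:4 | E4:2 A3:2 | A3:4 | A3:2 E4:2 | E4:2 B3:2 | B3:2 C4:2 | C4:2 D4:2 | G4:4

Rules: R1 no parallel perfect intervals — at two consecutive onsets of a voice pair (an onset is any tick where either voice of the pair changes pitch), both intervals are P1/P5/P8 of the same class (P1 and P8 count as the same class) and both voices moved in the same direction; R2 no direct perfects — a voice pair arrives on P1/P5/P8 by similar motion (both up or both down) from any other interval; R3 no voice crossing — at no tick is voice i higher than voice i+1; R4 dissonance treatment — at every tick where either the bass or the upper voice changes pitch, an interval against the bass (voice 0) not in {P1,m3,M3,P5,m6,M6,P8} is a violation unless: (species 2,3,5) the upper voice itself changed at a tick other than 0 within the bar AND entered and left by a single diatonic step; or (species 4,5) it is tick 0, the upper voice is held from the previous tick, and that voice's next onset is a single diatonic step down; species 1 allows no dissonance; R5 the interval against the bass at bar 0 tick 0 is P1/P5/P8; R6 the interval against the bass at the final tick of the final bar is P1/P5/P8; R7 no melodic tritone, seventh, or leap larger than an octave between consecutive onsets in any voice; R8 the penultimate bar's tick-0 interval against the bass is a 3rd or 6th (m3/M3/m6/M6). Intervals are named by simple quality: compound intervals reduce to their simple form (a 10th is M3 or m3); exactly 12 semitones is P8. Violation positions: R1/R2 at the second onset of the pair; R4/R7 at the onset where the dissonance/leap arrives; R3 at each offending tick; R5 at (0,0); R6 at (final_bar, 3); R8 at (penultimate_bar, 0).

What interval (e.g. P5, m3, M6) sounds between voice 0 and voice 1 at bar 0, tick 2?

voice 0=G3 voice 1=E4 -> M6

M6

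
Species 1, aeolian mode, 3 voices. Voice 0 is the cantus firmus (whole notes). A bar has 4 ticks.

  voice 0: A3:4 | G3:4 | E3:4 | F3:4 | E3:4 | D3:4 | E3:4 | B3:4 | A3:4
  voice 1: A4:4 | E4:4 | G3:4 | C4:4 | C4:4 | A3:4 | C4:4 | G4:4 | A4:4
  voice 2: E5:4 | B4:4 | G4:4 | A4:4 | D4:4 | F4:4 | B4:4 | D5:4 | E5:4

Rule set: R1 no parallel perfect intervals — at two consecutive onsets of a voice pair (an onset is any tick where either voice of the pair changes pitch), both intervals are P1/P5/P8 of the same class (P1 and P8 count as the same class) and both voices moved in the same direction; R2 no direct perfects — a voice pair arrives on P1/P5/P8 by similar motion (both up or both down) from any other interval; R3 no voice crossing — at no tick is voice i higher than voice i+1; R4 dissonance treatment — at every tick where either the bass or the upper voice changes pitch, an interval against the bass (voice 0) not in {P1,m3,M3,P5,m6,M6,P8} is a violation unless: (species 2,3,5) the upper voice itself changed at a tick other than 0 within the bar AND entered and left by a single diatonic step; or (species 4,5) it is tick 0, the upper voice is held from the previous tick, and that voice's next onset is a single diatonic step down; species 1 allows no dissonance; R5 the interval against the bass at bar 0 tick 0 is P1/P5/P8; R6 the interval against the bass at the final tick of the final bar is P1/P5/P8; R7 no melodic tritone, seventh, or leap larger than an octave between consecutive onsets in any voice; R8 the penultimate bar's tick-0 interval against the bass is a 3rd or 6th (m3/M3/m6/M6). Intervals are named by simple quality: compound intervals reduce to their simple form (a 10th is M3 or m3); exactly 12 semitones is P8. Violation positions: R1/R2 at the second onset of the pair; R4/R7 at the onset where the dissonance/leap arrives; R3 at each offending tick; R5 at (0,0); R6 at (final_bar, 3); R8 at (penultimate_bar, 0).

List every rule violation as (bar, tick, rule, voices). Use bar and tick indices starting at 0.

(1, 0, R1, (1, 2))
(2, 0, R2, (1, 2))
(3, 0, R2, (0, 1))
(4, 0, R4, (0, 2))
(5, 0, R2, (0, 1))
(6, 0, R2, (0, 2))
(6, 0, R7, (2,))
(7, 0, R2, (1, 2))
(8, 0, R1, (1, 2))

bar 0: v0=A3 v1=A4 v2=E5 downbeat P5
bar 1: v0=G3 v1=E4 v2=B4 downbeat M3
bar 2: v0=E3 v1=G3 v2=G4 downbeat m3
bar 3: v0=F3 v1=C4 v2=A4 downbeat M3
bar 4: v0=E3 v1=C4 v2=D4 downbeat m7
bar 5: v0=D3 v1=A3 v2=F4 downbeat m3
bar 6: v0=E3 v1=C4 v2=B4 downbeat P5
bar 7: v0=B3 v1=G4 v2=D5 downbeat m3
bar 8: v0=A3 v1=A4 v2=E5 downbeat P5
  -> R1 @ bar 1 tick 0 v(1, 2): A4/E5 P5 -> E4/B4 P5 similar
  -> R2 @ bar 2 tick 0 v(1, 2): E4/B4 P5 -> G3/G4 P8 similar
  -> R2 @ bar 3 tick 0 v(0, 1): E3/G3 m3 -> F3/C4 P5 similar
  -> R4 @ bar 4 tick 0 v(0, 2): E3/D4 m7 untreated
  -> R2 @ bar 5 tick 0 v(0, 1): E3/C4 m6 -> D3/A3 P5 similar
  -> R2 @ bar 6 tick 0 v(0, 2): D3/F4 m3 -> E3/B4 P5 similar
  -> R7 @ bar 6 tick 0 v(2,): F4->B4 leap 6st
  -> R2 @ bar 7 tick 0 v(1, 2): C4/B4 M7 -> G4/D5 P5 similar
  -> R1 @ bar 8 tick 0 v(1, 2): G4/D5 P5 -> A4/E5 P5 similar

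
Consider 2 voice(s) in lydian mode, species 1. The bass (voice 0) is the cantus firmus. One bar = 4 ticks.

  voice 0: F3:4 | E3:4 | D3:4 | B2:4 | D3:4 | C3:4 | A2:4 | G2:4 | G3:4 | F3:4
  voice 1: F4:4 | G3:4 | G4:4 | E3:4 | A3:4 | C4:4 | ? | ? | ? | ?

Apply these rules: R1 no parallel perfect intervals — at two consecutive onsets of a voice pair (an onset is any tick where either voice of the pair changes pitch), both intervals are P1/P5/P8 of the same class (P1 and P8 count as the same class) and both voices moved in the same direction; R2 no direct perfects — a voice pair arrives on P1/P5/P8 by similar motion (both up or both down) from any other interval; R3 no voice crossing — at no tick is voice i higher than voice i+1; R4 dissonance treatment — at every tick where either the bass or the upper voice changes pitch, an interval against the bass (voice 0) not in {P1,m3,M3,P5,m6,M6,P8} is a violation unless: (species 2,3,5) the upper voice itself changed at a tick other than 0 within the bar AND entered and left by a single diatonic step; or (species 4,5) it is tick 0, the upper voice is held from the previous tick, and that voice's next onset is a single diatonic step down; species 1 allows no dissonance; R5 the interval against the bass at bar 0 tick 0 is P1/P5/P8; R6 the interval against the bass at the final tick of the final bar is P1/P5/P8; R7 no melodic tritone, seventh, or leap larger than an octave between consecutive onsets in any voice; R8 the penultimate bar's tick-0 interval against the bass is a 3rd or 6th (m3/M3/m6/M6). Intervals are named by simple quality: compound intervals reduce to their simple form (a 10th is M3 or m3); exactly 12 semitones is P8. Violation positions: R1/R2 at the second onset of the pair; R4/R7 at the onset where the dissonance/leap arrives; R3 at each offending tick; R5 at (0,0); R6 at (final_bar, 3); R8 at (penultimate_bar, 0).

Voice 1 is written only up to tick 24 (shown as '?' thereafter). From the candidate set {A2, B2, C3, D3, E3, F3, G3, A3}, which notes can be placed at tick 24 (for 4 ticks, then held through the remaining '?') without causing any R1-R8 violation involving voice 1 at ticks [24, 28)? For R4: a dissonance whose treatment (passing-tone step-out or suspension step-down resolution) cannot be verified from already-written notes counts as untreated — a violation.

{C3, F3}

A2: violates R1,R7
B2: violates R4,R7
C3: legal
D3: violates R4,R7
E3: violates R2
F3: legal
G3: violates R4
A3: violates R1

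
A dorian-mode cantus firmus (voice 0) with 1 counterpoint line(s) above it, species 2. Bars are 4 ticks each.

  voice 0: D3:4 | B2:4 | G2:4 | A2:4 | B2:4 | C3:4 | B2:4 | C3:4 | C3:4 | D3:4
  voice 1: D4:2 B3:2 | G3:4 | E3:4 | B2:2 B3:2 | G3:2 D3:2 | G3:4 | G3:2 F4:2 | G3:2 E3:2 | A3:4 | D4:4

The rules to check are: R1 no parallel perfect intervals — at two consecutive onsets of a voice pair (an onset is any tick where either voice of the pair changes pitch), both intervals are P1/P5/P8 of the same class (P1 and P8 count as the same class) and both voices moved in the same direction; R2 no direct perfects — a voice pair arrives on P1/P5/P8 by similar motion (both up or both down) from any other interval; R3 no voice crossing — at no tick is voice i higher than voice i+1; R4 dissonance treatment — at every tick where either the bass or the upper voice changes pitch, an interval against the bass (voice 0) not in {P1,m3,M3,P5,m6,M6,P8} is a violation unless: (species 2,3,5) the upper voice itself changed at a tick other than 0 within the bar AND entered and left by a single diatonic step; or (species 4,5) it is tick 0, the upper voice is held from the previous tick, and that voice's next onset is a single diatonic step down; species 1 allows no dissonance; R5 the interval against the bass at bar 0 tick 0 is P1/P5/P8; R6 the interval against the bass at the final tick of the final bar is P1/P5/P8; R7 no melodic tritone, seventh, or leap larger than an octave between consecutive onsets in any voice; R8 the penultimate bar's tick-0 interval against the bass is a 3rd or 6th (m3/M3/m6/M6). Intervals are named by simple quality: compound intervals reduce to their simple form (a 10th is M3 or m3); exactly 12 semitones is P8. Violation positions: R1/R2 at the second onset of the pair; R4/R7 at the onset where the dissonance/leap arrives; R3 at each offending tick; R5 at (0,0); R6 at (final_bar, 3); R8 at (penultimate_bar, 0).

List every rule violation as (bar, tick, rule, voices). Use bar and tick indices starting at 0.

bar 0: v0=D3 v1=D4 downbeat P8
bar 1: v0=B2 v1=G3 downbeat m6
bar 2: v0=G2 v1=E3 downbeat M6
bar 3: v0=A2 v1=B2 downbeat M2
bar 4: v0=B2 v1=G3 downbeat m6
bar 5: v0=C3 v1=G3 downbeat P5
bar 6: v0=B2 v1=G3 downbeat m6
bar 7: v0=C3 v1=G3 downbeat P5
bar 8: v0=C3 v1=A3 downbeat M6
bar 9: v0=D3 v1=D4 downbeat P8
  -> R4 @ bar 3 tick 0 v(0, 1): A2/B2 M2 untreated
  -> R4 @ bar 3 tick 2 v(0, 1): A2/B3 M2 untreated
  -> R2 @ bar 5 tick 0 v(0, 1): B2/D3 m3 -> C3/G3 P5 similar
  -> R4 @ bar 6 tick 2 v(0, 1): B2/F4 TT untreated
  -> R7 @ bar 6 tick 2 v(1,): G3->F4 leap 10st
  -> R7 @ bar 7 tick 0 v(1,): F4->G3 leap 10st
  -> R2 @ bar 9 tick 0 v(0, 1): C3/A3 M6 -> D3/D4 P8 similar

(3, 0, R4, (0, 1))
(3, 2, R4, (0, 1))
(5, 0, R2, (0, 1))
(6, 2, R4, (0, 1))
(6, 2, R7, (1,))
(7, 0, R7, (1,))
(9, 0, R2, (0, 1))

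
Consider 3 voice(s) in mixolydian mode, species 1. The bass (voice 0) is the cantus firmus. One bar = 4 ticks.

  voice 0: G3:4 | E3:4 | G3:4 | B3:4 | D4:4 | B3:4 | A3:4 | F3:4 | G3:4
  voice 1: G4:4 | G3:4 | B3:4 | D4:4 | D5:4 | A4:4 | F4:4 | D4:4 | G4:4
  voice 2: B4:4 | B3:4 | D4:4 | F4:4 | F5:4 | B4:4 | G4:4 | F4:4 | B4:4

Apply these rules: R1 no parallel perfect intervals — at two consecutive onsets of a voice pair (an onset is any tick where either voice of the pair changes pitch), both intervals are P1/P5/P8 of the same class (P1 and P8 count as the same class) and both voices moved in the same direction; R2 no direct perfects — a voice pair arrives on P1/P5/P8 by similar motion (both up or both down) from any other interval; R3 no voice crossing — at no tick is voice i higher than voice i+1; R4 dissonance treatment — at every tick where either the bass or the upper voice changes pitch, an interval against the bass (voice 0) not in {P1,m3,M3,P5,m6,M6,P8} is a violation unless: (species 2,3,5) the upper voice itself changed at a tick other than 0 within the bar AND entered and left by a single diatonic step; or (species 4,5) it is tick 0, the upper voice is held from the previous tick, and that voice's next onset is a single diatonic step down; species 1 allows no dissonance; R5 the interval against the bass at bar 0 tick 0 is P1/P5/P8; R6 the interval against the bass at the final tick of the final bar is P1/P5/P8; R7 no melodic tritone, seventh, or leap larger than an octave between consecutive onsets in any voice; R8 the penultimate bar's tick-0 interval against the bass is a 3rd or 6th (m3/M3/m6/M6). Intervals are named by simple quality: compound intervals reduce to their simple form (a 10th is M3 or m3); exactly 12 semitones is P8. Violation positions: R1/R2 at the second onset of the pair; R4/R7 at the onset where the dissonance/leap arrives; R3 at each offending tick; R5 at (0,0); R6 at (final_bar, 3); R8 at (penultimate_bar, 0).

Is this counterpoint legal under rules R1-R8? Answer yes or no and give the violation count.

No (14 violations)

bar 0: v0=G3 v1=G4 v2=B4 (M3)
bar 1: v0=E3 v1=G3 v2=B3 (P5)
bar 2: v0=G3 v1=B3 v2=D4 (P5)
bar 3: v0=B3 v1=D4 v2=F4 (TT)
bar 4: v0=D4 v1=D5 v2=F5 (m3)
bar 5: v0=B3 v1=A4 v2=B4 (P8)
bar 6: v0=A3 v1=F4 v2=G4 (m7)
bar 7: v0=F3 v1=D4 v2=F4 (P8)
bar 8: v0=G3 v1=G4 v2=B4 (M3)
  R5 @ bar0.0: opens on M3
  R2 @ bar1.0: G3/B4 M3 -> E3/B3 P5 similar
  R1 @ bar2.0: E3/B3 P5 -> G3/D4 P5 similar
  R4 @ bar3.0: B3/F4 TT untreated
  R2 @ bar4.0: B3/D4 m3 -> D4/D5 P8 similar
  R2 @ bar5.0: D4/F5 m3 -> B3/B4 P8 similar
  R4 @ bar5.0: B3/A4 m7 untreated
  R7 @ bar5.0: F5->B4 leap 6st
  R4 @ bar6.0: A3/G4 m7 untreated
  R2 @ bar7.0: A3/G4 m7 -> F3/F4 P8 similar
  R8 @ bar7.0: penult P8 not 3rd/6th
  R2 @ bar8.0: F3/D4 M6 -> G3/G4 P8 similar
  R7 @ bar8.0: F4->B4 leap 6st
  R6 @ bar8.3: closes on M3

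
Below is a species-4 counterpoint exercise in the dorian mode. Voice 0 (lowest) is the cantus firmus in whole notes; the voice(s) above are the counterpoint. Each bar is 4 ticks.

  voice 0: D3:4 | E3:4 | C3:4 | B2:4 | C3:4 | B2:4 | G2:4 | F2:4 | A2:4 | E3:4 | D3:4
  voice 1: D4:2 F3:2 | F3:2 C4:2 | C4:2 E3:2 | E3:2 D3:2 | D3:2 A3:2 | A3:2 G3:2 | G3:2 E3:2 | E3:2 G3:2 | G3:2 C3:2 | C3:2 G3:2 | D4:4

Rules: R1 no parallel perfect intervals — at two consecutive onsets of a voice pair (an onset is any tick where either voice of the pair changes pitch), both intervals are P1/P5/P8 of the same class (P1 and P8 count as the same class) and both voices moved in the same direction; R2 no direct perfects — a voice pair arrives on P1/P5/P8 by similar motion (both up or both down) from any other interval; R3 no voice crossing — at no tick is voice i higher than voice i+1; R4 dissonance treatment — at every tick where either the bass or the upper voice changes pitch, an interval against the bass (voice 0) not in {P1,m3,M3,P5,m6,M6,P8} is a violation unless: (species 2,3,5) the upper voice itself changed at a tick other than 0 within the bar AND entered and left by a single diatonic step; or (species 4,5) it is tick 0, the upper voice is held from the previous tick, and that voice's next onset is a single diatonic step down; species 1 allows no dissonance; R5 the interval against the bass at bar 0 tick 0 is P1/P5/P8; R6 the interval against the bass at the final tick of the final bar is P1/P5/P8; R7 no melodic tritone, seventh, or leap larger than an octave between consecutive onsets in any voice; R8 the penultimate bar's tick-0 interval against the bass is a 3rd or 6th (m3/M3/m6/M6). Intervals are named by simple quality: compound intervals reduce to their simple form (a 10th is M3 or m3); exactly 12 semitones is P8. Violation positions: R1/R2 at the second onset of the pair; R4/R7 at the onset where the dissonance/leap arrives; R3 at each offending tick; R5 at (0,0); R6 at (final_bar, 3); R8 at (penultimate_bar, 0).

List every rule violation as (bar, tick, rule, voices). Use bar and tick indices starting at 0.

(1, 0, R4, (0, 1))
(4, 0, R4, (0, 1))
(7, 0, R4, (0, 1))
(7, 2, R4, (0, 1))
(8, 0, R4, (0, 1))
(9, 0, R3, (0, 1))
(9, 1, R3, (0, 1))

bar 0: v0=D3 v1=D4 downbeat P8
bar 1: v0=E3 v1=F3 downbeat m2
bar 2: v0=C3 v1=C4 downbeat P8
bar 3: v0=B2 v1=E3 downbeat P4
bar 4: v0=C3 v1=D3 downbeat M2
bar 5: v0=B2 v1=A3 downbeat m7
bar 6: v0=G2 v1=G3 downbeat P8
bar 7: v0=F2 v1=E3 downbeat M7
bar 8: v0=A2 v1=G3 downbeat m7
bar 9: v0=E3 v1=C3 downbeat M3
bar 10: v0=D3 v1=D4 downbeat P8
  -> R4 @ bar 1 tick 0 v(0, 1): E3/F3 m2 untreated
  -> R4 @ bar 4 tick 0 v(0, 1): C3/D3 M2 untreated
  -> R4 @ bar 7 tick 0 v(0, 1): F2/E3 M7 untreated
  -> R4 @ bar 7 tick 2 v(0, 1): F2/G3 M2 untreated
  -> R4 @ bar 8 tick 0 v(0, 1): A2/G3 m7 untreated
  -> R3 @ bar 9 tick 0 v(0, 1): E3 above C3
  -> R3 @ bar 9 tick 1 v(0, 1): E3 above C3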